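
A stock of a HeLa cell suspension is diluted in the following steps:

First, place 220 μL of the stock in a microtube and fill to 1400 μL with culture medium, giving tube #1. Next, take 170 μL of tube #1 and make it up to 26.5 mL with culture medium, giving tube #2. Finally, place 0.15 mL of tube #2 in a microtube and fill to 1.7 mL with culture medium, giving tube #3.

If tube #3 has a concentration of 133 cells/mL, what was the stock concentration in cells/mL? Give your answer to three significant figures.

1.50 × 10^6 cells/mL

Step 1: 220 μL brought to 1400 μL → factor 1400/220 = 6.3636
Step 2: 170 μL brought to 26.5 mL → factor 26500/170 = 155.88
Step 3: 0.15 mL brought to 1.7 mL → factor 1.7/0.15 = 11.333
Overall dilution factor = 6.3636 × 155.88 × 11.333 = 11242
Stock = 133 cells/mL × 11242 = 1.50 × 10^6 cells/mL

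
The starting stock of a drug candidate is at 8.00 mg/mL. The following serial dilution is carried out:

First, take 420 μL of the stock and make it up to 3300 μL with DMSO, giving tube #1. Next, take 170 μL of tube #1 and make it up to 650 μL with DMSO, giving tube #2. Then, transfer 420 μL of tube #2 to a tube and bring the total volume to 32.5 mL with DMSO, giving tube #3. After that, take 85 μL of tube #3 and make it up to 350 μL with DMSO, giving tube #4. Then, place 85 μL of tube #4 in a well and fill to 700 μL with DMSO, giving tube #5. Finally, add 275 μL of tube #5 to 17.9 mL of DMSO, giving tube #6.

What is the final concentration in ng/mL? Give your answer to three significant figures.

1.54 ng/mL

Step 1: 420 μL brought to 3300 μL → factor 3300/420 = 7.8571
Step 2: 170 μL brought to 650 μL → factor 650/170 = 3.8235
Step 3: 420 μL brought to 32.5 mL → factor 32500/420 = 77.381
Step 4: 85 μL brought to 350 μL → factor 350/85 = 4.1176
Step 5: 85 μL brought to 700 μL → factor 700/85 = 8.2353
Step 6: 275 μL + 17.9 mL = 18175 μL total → factor 18175/275 = 66.091
Overall dilution factor = 7.8571 × 3.8235 × 77.381 × 4.1176 × 8.2353 × 66.091 = 5.2099 × 10^6
Final = 8.00 mg/mL / 5.2099 × 10^6 = 1.536 × 10^-6 mg/mL = 1.54 ng/mL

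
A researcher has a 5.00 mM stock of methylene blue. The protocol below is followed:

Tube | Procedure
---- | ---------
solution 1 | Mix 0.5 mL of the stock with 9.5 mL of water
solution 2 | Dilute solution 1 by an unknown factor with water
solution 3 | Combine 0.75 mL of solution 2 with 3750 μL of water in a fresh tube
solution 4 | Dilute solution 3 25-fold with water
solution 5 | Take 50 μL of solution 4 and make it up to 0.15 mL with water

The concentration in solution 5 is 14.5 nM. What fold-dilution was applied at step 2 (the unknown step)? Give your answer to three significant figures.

38.3-fold

Step 1: 0.5 mL + 9.5 mL = 10 mL total → factor 10/0.5 = 20
Step 2: unknown factor x
Step 3: 0.75 mL + 3750 μL = 4.5 mL total → factor 4.5/0.75 = 6
Step 4: 25-fold → factor 25
Step 5: 50 μL brought to 0.15 mL → factor 150/50 = 3
Product of known-step factors = 9000
Overall factor = 5.00 mM / (14.5 nM) = 3.4483 × 10^5
x = 3.4483 × 10^5 / 9000 = 38.3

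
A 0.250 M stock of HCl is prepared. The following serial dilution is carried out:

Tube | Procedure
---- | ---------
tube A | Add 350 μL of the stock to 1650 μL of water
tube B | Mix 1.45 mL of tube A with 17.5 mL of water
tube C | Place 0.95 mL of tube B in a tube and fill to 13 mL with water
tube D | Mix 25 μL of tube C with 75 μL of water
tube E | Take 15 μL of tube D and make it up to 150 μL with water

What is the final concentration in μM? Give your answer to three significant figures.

6.12 μM

Step 1: 350 μL + 1650 μL = 2000 μL total → factor 2000/350 = 5.7143
Step 2: 1.45 mL + 17.5 mL = 18.95 mL total → factor 18.95/1.45 = 13.069
Step 3: 0.95 mL brought to 13 mL → factor 13/0.95 = 13.684
Step 4: 25 μL + 75 μL = 100 μL total → factor 100/25 = 4
Step 5: 15 μL brought to 150 μL → factor 150/15 = 10
Overall dilution factor = 5.7143 × 13.069 × 13.684 × 4 × 10 = 40877
Final = 0.250 M / 40877 = 6.116 × 10^-6 M = 6.12 μM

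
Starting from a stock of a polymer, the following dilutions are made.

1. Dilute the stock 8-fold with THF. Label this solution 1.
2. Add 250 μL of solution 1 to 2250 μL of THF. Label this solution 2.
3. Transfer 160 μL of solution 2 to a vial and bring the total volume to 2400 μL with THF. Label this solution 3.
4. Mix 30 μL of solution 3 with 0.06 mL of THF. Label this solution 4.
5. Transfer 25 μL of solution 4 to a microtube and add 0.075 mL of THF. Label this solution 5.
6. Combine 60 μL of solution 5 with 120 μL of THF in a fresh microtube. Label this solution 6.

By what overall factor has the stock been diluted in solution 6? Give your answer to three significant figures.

4.32 × 10^4

Step 1: 8-fold → factor 8
Step 2: 250 μL + 2250 μL = 2500 μL total → factor 2500/250 = 10
Step 3: 160 μL brought to 2400 μL → factor 2400/160 = 15
Step 4: 30 μL + 0.06 mL = 90 μL total → factor 90/30 = 3
Step 5: 25 μL + 0.075 mL = 100 μL total → factor 100/25 = 4
Step 6: 60 μL + 120 μL = 180 μL total → factor 180/60 = 3
Overall dilution factor = 8 × 10 × 15 × 3 × 4 × 3 = 43200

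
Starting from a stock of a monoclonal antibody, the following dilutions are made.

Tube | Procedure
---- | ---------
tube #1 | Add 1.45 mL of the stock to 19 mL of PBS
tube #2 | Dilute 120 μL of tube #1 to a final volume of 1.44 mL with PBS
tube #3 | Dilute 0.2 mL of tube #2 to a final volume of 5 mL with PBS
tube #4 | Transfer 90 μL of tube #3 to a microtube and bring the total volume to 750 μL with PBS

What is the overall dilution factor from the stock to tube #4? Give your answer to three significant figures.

Step 1: 1.45 mL + 19 mL = 20.45 mL total → factor 20.45/1.45 = 14.103
Step 2: 120 μL brought to 1.44 mL → factor 1440/120 = 12
Step 3: 0.2 mL brought to 5 mL → factor 5/0.2 = 25
Step 4: 90 μL brought to 750 μL → factor 750/90 = 8.3333
Overall dilution factor = 14.103 × 12 × 25 × 8.3333 = 35259

3.53 × 10^4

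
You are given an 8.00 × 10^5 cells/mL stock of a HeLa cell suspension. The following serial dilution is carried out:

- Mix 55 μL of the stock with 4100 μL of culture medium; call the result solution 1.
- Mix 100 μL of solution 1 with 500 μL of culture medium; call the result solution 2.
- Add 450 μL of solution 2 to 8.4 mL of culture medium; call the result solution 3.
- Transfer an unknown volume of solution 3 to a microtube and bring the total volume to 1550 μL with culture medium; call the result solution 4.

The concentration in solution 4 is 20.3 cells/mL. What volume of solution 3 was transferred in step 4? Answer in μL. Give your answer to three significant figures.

Step 1: 55 μL + 4100 μL = 4155 μL total → factor 4155/55 = 75.545
Step 2: 100 μL + 500 μL = 600 μL total → factor 600/100 = 6
Step 3: 450 μL + 8.4 mL = 8850 μL total → factor 8850/450 = 19.667
Step 4: v brought to 1550 μL → factor = 1550 μL/v
Product of known-step factors = 8914.4
Overall factor = 8.00 × 10^5 cells/mL / (20.3 cells/mL) = 39409
Step-4 factor = 39409 / 8914.4 = 4.4208
v = 1550 μL / 4.4208 = 351 μL

351 μL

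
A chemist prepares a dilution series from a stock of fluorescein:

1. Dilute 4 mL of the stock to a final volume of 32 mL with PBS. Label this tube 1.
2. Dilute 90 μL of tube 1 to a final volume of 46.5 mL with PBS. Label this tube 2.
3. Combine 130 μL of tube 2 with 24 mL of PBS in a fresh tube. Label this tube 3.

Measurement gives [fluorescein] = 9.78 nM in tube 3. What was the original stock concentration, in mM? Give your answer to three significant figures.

7.50 mM

Step 1: 4 mL brought to 32 mL → factor 32/4 = 8
Step 2: 90 μL brought to 46.5 mL → factor 46500/90 = 516.67
Step 3: 130 μL + 24 mL = 24130 μL total → factor 24130/130 = 185.62
Overall dilution factor = 8 × 516.67 × 185.62 = 7.6721 × 10^5
Stock = 9.78 nM × 7.6721 × 10^5 = 7.503 × 10^6 nM = 7.50 mM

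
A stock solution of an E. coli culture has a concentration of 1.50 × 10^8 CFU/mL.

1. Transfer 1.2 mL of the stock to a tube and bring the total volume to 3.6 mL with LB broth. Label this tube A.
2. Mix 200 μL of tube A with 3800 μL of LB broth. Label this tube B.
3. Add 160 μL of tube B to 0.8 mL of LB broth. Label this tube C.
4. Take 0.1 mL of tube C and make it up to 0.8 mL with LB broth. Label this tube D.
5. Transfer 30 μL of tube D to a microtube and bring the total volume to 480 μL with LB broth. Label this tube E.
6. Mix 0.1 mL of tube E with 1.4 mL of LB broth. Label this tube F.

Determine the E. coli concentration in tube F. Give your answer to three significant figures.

Step 1: 1.2 mL brought to 3.6 mL → factor 3.6/1.2 = 3
Step 2: 200 μL + 3800 μL = 4000 μL total → factor 4000/200 = 20
Step 3: 160 μL + 0.8 mL = 960 μL total → factor 960/160 = 6
Step 4: 0.1 mL brought to 0.8 mL → factor 0.8/0.1 = 8
Step 5: 30 μL brought to 480 μL → factor 480/30 = 16
Step 6: 0.1 mL + 1.4 mL = 1.5 mL total → factor 1.5/0.1 = 15
Overall dilution factor = 3 × 20 × 6 × 8 × 16 × 15 = 6.912 × 10^5
Final = 1.50 × 10^8 CFU/mL / 6.912 × 10^5 = 217 CFU/mL

217 CFU/mL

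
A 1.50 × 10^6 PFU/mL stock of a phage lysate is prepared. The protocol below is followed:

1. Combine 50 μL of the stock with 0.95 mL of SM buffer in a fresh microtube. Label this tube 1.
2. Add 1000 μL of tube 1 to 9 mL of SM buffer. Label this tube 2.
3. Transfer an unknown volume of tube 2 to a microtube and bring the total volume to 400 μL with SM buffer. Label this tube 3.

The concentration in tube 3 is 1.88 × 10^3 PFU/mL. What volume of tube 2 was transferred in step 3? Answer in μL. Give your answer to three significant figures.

100 μL

Step 1: 50 μL + 0.95 mL = 1000 μL total → factor 1000/50 = 20
Step 2: 1000 μL + 9 mL = 10000 μL total → factor 10000/1000 = 10
Step 3: v brought to 400 μL → factor = 400 μL/v
Product of known-step factors = 200
Overall factor = 1.50 × 10^6 PFU/mL / (1.88 × 10^3 PFU/mL) = 797.87
Step-3 factor = 797.87 / 200 = 3.9894
v = 400 μL / 3.9894 = 100 μL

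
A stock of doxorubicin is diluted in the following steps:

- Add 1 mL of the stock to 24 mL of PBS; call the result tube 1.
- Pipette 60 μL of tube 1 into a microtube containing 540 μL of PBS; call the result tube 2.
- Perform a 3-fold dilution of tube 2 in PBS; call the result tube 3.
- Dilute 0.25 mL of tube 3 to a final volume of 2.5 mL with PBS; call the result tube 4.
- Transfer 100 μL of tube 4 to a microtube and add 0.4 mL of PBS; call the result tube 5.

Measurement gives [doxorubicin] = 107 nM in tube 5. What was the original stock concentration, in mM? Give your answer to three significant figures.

Step 1: 1 mL + 24 mL = 25 mL total → factor 25/1 = 25
Step 2: 60 μL + 540 μL = 600 μL total → factor 600/60 = 10
Step 3: 3-fold → factor 3
Step 4: 0.25 mL brought to 2.5 mL → factor 2.5/0.25 = 10
Step 5: 100 μL + 0.4 mL = 500 μL total → factor 500/100 = 5
Overall dilution factor = 25 × 10 × 3 × 10 × 5 = 37500
Stock = 107 nM × 37500 = 4.012 × 10^6 nM = 4.01 mM

4.01 mM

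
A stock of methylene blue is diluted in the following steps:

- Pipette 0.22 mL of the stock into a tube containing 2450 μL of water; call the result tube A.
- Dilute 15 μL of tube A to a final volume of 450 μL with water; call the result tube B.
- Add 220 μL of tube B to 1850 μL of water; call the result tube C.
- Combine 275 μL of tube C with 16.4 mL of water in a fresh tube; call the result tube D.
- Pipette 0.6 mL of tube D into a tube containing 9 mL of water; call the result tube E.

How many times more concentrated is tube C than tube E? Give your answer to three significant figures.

970

Step 1: 0.22 mL + 2450 μL = 2.67 mL total → factor 2.67/0.22 = 12.136
Step 2: 15 μL brought to 450 μL → factor 450/15 = 30
Step 3: 220 μL + 1850 μL = 2070 μL total → factor 2070/220 = 9.4091
Step 4: 275 μL + 16.4 mL = 16675 μL total → factor 16675/275 = 60.636
Step 5: 0.6 mL + 9 mL = 9.6 mL total → factor 9.6/0.6 = 16
Dilution factor to tube C = 3425.8; to tube E = 3.3236 × 10^6
[tube C]/[tube E] = (factor to tube E)/(factor to tube C) = 3.3236 × 10^6/3425.8 = 970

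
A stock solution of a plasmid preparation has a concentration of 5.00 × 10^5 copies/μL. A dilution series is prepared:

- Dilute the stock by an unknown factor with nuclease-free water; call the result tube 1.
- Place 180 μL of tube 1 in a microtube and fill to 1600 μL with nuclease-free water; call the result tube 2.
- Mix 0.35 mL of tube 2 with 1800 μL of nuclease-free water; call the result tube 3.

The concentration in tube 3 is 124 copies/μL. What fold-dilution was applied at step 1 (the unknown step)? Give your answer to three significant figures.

Step 1: unknown factor x
Step 2: 180 μL brought to 1600 μL → factor 1600/180 = 8.8889
Step 3: 0.35 mL + 1800 μL = 2.15 mL total → factor 2.15/0.35 = 6.1429
Product of known-step factors = 54.603
Overall factor = 5.00 × 10^5 copies/μL / (124 copies/μL) = 4032.3
x = 4032.3 / 54.603 = 73.8

73.8-fold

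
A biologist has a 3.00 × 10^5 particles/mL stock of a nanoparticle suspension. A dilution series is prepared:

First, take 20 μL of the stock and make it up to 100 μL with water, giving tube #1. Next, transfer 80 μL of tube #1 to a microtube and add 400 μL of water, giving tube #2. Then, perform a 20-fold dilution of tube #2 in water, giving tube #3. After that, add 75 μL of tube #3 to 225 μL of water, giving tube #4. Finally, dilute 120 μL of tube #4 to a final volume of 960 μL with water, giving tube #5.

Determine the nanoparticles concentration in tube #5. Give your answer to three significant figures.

15.6 particles/mL

Step 1: 20 μL brought to 100 μL → factor 100/20 = 5
Step 2: 80 μL + 400 μL = 480 μL total → factor 480/80 = 6
Step 3: 20-fold → factor 20
Step 4: 75 μL + 225 μL = 300 μL total → factor 300/75 = 4
Step 5: 120 μL brought to 960 μL → factor 960/120 = 8
Overall dilution factor = 5 × 6 × 20 × 4 × 8 = 19200
Final = 3.00 × 10^5 particles/mL / 19200 = 15.6 particles/mL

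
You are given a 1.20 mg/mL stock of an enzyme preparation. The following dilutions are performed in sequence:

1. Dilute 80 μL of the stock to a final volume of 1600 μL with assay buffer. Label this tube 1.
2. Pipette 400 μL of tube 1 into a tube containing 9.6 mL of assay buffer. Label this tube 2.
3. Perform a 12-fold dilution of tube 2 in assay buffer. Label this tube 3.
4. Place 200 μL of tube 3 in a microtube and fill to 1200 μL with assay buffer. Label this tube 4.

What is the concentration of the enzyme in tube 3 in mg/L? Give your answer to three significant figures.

Step 1: 80 μL brought to 1600 μL → factor 1600/80 = 20
Step 2: 400 μL + 9.6 mL = 10000 μL total → factor 10000/400 = 25
Step 3: 12-fold → factor 12
Dilution factor through tube 3 = 20 × 25 × 12 = 6000
[tube 3] = 1.20 mg/mL / 6000 = 0.0002000 mg/mL = 0.200 mg/L

0.200 mg/L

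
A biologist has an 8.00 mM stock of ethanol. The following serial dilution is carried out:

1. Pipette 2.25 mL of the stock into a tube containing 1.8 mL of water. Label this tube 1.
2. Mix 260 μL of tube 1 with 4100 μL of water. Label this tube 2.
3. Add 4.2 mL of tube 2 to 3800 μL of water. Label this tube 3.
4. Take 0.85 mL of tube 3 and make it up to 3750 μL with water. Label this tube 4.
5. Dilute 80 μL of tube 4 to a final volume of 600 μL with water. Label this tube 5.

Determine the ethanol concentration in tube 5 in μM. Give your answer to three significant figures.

4.21 μM

Step 1: 2.25 mL + 1.8 mL = 4.05 mL total → factor 4.05/2.25 = 1.8
Step 2: 260 μL + 4100 μL = 4360 μL total → factor 4360/260 = 16.769
Step 3: 4.2 mL + 3800 μL = 8 mL total → factor 8/4.2 = 1.9048
Step 4: 0.85 mL brought to 3750 μL → factor 3.75/0.85 = 4.4118
Step 5: 80 μL brought to 600 μL → factor 600/80 = 7.5
Overall dilution factor = 1.8 × 16.769 × 1.9048 × 4.4118 × 7.5 = 1902.4
Final = 8.00 mM / 1902.4 = 0.004205 mM = 4.21 μM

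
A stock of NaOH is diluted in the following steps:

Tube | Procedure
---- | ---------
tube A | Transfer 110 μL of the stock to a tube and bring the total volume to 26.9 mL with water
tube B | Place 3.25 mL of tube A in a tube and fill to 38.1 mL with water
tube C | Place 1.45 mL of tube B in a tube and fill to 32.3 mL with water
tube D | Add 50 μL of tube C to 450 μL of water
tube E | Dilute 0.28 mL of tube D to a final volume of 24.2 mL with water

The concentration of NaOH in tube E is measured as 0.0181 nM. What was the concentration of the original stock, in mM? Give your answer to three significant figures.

Step 1: 110 μL brought to 26.9 mL → factor 26900/110 = 244.55
Step 2: 3.25 mL brought to 38.1 mL → factor 38.1/3.25 = 11.723
Step 3: 1.45 mL brought to 32.3 mL → factor 32.3/1.45 = 22.276
Step 4: 50 μL + 450 μL = 500 μL total → factor 500/50 = 10
Step 5: 0.28 mL brought to 24.2 mL → factor 24.2/0.28 = 86.429
Overall dilution factor = 244.55 × 11.723 × 22.276 × 10 × 86.429 = 5.5194 × 10^7
Stock = 0.0181 nM × 5.5194 × 10^7 = 9.990 × 10^5 nM = 0.999 mM

0.999 mM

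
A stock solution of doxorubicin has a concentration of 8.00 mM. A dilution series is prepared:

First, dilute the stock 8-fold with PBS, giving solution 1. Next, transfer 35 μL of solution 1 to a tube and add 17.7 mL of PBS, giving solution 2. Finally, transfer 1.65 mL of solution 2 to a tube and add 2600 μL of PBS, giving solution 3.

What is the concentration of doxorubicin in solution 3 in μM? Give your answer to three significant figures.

Step 1: 8-fold → factor 8
Step 2: 35 μL + 17.7 mL = 17735 μL total → factor 17735/35 = 506.71
Step 3: 1.65 mL + 2600 μL = 4.25 mL total → factor 4.25/1.65 = 2.5758
Overall dilution factor = 8 × 506.71 × 2.5758 = 10441
Final = 8.00 mM / 10441 = 0.0007662 mM = 0.766 μM

0.766 μM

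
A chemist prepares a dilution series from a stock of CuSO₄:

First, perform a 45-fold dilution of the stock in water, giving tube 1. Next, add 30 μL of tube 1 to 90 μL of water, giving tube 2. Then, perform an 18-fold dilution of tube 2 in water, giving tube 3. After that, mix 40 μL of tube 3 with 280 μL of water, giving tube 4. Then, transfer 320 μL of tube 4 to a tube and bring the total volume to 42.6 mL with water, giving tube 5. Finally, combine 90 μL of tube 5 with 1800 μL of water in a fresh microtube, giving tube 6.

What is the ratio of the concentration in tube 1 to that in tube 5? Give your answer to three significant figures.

7.67 × 10^4

Step 1: 45-fold → factor 45
Step 2: 30 μL + 90 μL = 120 μL total → factor 120/30 = 4
Step 3: 18-fold → factor 18
Step 4: 40 μL + 280 μL = 320 μL total → factor 320/40 = 8
Step 5: 320 μL brought to 42.6 mL → factor 42600/320 = 133.12
Dilution factor to tube 1 = 45; to tube 5 = 3.4506 × 10^6
[tube 1]/[tube 5] = (factor to tube 5)/(factor to tube 1) = 3.4506 × 10^6/45 = 7.67 × 10^4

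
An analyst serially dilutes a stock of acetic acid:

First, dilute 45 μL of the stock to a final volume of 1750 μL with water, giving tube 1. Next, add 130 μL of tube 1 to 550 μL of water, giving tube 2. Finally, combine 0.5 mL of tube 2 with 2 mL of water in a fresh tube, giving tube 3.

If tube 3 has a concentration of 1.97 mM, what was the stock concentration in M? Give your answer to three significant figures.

2.00 M

Step 1: 45 μL brought to 1750 μL → factor 1750/45 = 38.889
Step 2: 130 μL + 550 μL = 680 μL total → factor 680/130 = 5.2308
Step 3: 0.5 mL + 2 mL = 2.5 mL total → factor 2.5/0.5 = 5
Overall dilution factor = 38.889 × 5.2308 × 5 = 1017.1
Stock = 1.97 mM × 1017.1 = 2004 mM = 2.00 M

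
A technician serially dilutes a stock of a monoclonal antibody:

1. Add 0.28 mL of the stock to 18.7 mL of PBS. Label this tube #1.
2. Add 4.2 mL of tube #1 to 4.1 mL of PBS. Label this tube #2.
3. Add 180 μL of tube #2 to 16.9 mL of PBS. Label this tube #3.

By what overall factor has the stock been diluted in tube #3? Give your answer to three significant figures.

1.27 × 10^4

Step 1: 0.28 mL + 18.7 mL = 18.98 mL total → factor 18.98/0.28 = 67.786
Step 2: 4.2 mL + 4.1 mL = 8.3 mL total → factor 8.3/4.2 = 1.9762
Step 3: 180 μL + 16.9 mL = 17080 μL total → factor 17080/180 = 94.889
Overall dilution factor = 67.786 × 1.9762 × 94.889 = 12711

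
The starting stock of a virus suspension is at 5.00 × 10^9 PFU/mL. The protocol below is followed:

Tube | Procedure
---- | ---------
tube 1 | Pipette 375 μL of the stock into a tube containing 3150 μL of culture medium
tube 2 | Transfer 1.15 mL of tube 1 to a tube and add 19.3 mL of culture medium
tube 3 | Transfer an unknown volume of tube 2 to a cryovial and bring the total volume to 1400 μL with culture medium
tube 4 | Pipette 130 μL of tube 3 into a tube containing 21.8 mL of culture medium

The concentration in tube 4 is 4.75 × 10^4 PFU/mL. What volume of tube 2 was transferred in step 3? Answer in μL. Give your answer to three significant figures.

Step 1: 375 μL + 3150 μL = 3525 μL total → factor 3525/375 = 9.4
Step 2: 1.15 mL + 19.3 mL = 20.45 mL total → factor 20.45/1.15 = 17.783
Step 3: v brought to 1400 μL → factor = 1400 μL/v
Step 4: 130 μL + 21.8 mL = 21930 μL total → factor 21930/130 = 168.69
Product of known-step factors = 28198
Overall factor = 5.00 × 10^9 PFU/mL / (4.75 × 10^4 PFU/mL) = 1.0526 × 10^5
Step-3 factor = 1.0526 × 10^5 / 28198 = 3.733
v = 1400 μL / 3.733 = 375 μL

375 μL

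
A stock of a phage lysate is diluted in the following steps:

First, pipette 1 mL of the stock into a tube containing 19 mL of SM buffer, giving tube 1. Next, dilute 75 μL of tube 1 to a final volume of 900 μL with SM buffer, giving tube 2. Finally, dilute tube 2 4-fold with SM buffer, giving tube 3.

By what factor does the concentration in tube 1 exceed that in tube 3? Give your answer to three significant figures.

48.0

Step 1: 1 mL + 19 mL = 20 mL total → factor 20/1 = 20
Step 2: 75 μL brought to 900 μL → factor 900/75 = 12
Step 3: 4-fold → factor 4
Dilution factor to tube 1 = 20; to tube 3 = 960
[tube 1]/[tube 3] = (factor to tube 3)/(factor to tube 1) = 960/20 = 48.0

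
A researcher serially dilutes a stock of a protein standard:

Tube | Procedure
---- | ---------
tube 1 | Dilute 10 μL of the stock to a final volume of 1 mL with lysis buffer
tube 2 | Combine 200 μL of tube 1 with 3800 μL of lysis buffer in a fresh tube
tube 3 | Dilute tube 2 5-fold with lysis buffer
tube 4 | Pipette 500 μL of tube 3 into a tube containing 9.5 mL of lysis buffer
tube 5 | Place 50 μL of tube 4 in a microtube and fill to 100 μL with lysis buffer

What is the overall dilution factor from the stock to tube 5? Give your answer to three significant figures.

Step 1: 10 μL brought to 1 mL → factor 1000/10 = 100
Step 2: 200 μL + 3800 μL = 4000 μL total → factor 4000/200 = 20
Step 3: 5-fold → factor 5
Step 4: 500 μL + 9.5 mL = 10000 μL total → factor 10000/500 = 20
Step 5: 50 μL brought to 100 μL → factor 100/50 = 2
Overall dilution factor = 100 × 20 × 5 × 20 × 2 = 4 × 10^5

4.00 × 10^5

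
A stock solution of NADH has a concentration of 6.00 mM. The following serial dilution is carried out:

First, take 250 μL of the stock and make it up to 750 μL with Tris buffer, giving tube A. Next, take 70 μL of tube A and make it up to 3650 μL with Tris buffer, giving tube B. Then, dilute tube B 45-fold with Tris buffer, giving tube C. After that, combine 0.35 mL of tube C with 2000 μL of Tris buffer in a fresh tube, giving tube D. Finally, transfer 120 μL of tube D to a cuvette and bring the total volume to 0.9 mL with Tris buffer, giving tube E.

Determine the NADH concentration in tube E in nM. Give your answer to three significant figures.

16.9 nM

Step 1: 250 μL brought to 750 μL → factor 750/250 = 3
Step 2: 70 μL brought to 3650 μL → factor 3650/70 = 52.143
Step 3: 45-fold → factor 45
Step 4: 0.35 mL + 2000 μL = 2.35 mL total → factor 2.35/0.35 = 6.7143
Step 5: 120 μL brought to 0.9 mL → factor 900/120 = 7.5
Overall dilution factor = 3 × 52.143 × 45 × 6.7143 × 7.5 = 3.5448 × 10^5
Final = 6.00 mM / 3.5448 × 10^5 = 1.693 × 10^-5 mM = 16.9 nM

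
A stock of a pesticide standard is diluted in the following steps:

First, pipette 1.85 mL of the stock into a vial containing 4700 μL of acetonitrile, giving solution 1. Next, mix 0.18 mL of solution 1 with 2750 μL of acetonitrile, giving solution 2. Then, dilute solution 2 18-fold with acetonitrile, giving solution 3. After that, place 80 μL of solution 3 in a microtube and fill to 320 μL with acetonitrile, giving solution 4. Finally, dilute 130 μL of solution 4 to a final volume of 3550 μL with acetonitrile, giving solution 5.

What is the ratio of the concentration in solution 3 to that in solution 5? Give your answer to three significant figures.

Step 1: 1.85 mL + 4700 μL = 6.55 mL total → factor 6.55/1.85 = 3.5405
Step 2: 0.18 mL + 2750 μL = 2.93 mL total → factor 2.93/0.18 = 16.278
Step 3: 18-fold → factor 18
Step 4: 80 μL brought to 320 μL → factor 320/80 = 4
Step 5: 130 μL brought to 3550 μL → factor 3550/130 = 27.308
Dilution factor to solution 3 = 1037.4; to solution 5 = 1.1331 × 10^5
[solution 3]/[solution 5] = (factor to solution 5)/(factor to solution 3) = 1.1331 × 10^5/1037.4 = 109

109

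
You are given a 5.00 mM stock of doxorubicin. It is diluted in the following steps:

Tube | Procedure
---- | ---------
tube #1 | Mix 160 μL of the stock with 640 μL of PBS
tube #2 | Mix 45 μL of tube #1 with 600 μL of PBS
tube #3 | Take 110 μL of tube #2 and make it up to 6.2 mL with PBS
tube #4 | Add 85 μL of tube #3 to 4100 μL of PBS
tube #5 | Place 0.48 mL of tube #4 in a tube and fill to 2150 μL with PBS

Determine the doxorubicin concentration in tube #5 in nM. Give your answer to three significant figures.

5.61 nM

Step 1: 160 μL + 640 μL = 800 μL total → factor 800/160 = 5
Step 2: 45 μL + 600 μL = 645 μL total → factor 645/45 = 14.333
Step 3: 110 μL brought to 6.2 mL → factor 6200/110 = 56.364
Step 4: 85 μL + 4100 μL = 4185 μL total → factor 4185/85 = 49.235
Step 5: 0.48 mL brought to 2150 μL → factor 2.15/0.48 = 4.4792
Overall dilution factor = 5 × 14.333 × 56.364 × 49.235 × 4.4792 = 8.9082 × 10^5
Final = 5.00 mM / 8.9082 × 10^5 = 5.613 × 10^-6 mM = 5.61 nM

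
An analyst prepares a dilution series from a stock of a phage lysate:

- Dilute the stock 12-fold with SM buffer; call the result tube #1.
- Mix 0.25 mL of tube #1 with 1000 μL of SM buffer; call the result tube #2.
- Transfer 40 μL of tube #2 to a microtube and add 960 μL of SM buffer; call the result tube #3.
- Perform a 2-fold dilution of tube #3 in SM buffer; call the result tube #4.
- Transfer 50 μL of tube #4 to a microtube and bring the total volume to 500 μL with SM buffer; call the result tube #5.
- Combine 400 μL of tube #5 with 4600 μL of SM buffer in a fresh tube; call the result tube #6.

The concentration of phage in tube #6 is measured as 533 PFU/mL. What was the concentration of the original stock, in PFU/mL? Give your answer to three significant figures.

2.00 × 10^8 PFU/mL

Step 1: 12-fold → factor 12
Step 2: 0.25 mL + 1000 μL = 1.25 mL total → factor 1.25/0.25 = 5
Step 3: 40 μL + 960 μL = 1000 μL total → factor 1000/40 = 25
Step 4: 2-fold → factor 2
Step 5: 50 μL brought to 500 μL → factor 500/50 = 10
Step 6: 400 μL + 4600 μL = 5000 μL total → factor 5000/400 = 12.5
Overall dilution factor = 12 × 5 × 25 × 2 × 10 × 12.5 = 3.75 × 10^5
Stock = 533 PFU/mL × 3.75 × 10^5 = 2.00 × 10^8 PFU/mL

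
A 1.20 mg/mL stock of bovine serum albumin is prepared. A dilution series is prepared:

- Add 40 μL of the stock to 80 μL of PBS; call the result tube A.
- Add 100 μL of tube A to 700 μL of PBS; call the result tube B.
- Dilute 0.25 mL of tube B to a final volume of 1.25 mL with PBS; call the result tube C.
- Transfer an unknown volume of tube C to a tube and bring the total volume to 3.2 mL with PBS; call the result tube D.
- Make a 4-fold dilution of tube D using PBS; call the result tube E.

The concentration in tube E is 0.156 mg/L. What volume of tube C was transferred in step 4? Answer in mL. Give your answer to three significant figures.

Step 1: 40 μL + 80 μL = 120 μL total → factor 120/40 = 3
Step 2: 100 μL + 700 μL = 800 μL total → factor 800/100 = 8
Step 3: 0.25 mL brought to 1.25 mL → factor 1.25/0.25 = 5
Step 4: v brought to 3.2 mL → factor = 3.2 mL/v
Step 5: 4-fold → factor 4
Product of known-step factors = 480
Overall factor = 1.20 mg/mL / (0.156 mg/L) = 7692.3
Step-4 factor = 7692.3 / 480 = 16.026
v = 3.2 mL / 16.026 = 0.200 mL

0.200 mL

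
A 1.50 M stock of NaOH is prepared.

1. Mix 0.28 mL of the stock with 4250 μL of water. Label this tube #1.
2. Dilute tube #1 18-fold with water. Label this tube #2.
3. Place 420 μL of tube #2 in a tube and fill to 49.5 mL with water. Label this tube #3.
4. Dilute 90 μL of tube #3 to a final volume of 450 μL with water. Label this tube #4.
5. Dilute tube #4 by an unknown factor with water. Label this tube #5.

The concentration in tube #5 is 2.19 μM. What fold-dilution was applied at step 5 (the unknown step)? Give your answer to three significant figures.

Step 1: 0.28 mL + 4250 μL = 4.53 mL total → factor 4.53/0.28 = 16.179
Step 2: 18-fold → factor 18
Step 3: 420 μL brought to 49.5 mL → factor 49500/420 = 117.86
Step 4: 90 μL brought to 450 μL → factor 450/90 = 5
Step 5: unknown factor x
Product of known-step factors = 1.7161 × 10^5
Overall factor = 1.50 M / (2.19 μM) = 6.8493 × 10^5
x = 6.8493 × 10^5 / 1.7161 × 10^5 = 3.99

3.99-fold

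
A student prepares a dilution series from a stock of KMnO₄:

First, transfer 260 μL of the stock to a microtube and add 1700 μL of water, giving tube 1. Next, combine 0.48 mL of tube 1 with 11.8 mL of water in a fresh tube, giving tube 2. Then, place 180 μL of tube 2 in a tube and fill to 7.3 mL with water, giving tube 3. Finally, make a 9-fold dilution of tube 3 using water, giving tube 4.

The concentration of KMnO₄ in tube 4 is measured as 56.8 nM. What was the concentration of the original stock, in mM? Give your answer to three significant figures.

4.00 mM

Step 1: 260 μL + 1700 μL = 1960 μL total → factor 1960/260 = 7.5385
Step 2: 0.48 mL + 11.8 mL = 12.28 mL total → factor 12.28/0.48 = 25.583
Step 3: 180 μL brought to 7.3 mL → factor 7300/180 = 40.556
Step 4: 9-fold → factor 9
Overall dilution factor = 7.5385 × 25.583 × 40.556 × 9 = 70394
Stock = 56.8 nM × 70394 = 3.998 × 10^6 nM = 4.00 mM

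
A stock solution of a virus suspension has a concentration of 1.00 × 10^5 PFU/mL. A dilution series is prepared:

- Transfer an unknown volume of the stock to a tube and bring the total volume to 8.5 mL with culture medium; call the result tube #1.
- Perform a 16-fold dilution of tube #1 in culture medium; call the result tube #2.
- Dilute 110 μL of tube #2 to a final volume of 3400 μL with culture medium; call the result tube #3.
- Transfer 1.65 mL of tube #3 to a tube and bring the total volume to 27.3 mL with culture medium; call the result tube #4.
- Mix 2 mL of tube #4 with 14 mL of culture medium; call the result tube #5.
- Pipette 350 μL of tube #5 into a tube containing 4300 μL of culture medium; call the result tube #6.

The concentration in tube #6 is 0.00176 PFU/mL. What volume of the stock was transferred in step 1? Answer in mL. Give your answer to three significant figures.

0.130 mL

Step 1: v brought to 8.5 mL → factor = 8.5 mL/v
Step 2: 16-fold → factor 16
Step 3: 110 μL brought to 3400 μL → factor 3400/110 = 30.909
Step 4: 1.65 mL brought to 27.3 mL → factor 27.3/1.65 = 16.545
Step 5: 2 mL + 14 mL = 16 mL total → factor 16/2 = 8
Step 6: 350 μL + 4300 μL = 4650 μL total → factor 4650/350 = 13.286
Product of known-step factors = 8.6968 × 10^5
Overall factor = 1.00 × 10^5 PFU/mL / (0.00176 PFU/mL) = 5.6818 × 10^7
Step-1 factor = 5.6818 × 10^7 / 8.6968 × 10^5 = 65.332
v = 8.5 mL / 65.332 = 0.130 mL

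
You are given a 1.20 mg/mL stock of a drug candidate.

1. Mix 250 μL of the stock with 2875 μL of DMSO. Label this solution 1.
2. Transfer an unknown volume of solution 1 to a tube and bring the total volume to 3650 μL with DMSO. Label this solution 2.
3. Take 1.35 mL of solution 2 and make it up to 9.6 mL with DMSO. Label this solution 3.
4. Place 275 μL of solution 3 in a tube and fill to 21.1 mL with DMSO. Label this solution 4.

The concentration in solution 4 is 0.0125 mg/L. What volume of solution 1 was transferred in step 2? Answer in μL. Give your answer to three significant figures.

Step 1: 250 μL + 2875 μL = 3125 μL total → factor 3125/250 = 12.5
Step 2: v brought to 3650 μL → factor = 3650 μL/v
Step 3: 1.35 mL brought to 9.6 mL → factor 9.6/1.35 = 7.1111
Step 4: 275 μL brought to 21.1 mL → factor 21100/275 = 76.727
Product of known-step factors = 6820.2
Overall factor = 1.20 mg/mL / (0.0125 mg/L) = 96000
Step-2 factor = 96000 / 6820.2 = 14.076
v = 3650 μL / 14.076 = 259 μL

259 μL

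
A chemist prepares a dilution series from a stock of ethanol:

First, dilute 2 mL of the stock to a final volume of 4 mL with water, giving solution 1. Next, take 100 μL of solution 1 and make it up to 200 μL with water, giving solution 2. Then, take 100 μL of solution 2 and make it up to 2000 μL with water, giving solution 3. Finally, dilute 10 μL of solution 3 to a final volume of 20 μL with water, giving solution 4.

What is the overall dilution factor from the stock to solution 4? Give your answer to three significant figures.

Step 1: 2 mL brought to 4 mL → factor 4/2 = 2
Step 2: 100 μL brought to 200 μL → factor 200/100 = 2
Step 3: 100 μL brought to 2000 μL → factor 2000/100 = 20
Step 4: 10 μL brought to 20 μL → factor 20/10 = 2
Overall dilution factor = 2 × 2 × 20 × 2 = 160

160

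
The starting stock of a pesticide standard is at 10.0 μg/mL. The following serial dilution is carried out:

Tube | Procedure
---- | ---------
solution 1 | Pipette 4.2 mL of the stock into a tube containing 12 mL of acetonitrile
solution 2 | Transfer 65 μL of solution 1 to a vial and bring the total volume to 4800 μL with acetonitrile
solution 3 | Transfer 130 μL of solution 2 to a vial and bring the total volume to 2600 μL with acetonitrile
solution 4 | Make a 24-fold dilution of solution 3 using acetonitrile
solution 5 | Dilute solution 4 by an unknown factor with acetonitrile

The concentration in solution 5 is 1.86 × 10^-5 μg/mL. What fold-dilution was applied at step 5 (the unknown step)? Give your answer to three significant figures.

3.93-fold

Step 1: 4.2 mL + 12 mL = 16.2 mL total → factor 16.2/4.2 = 3.8571
Step 2: 65 μL brought to 4800 μL → factor 4800/65 = 73.846
Step 3: 130 μL brought to 2600 μL → factor 2600/130 = 20
Step 4: 24-fold → factor 24
Step 5: unknown factor x
Product of known-step factors = 1.3672 × 10^5
Overall factor = 10.0 μg/mL / (1.86 × 10^-5 μg/mL) = 5.3763 × 10^5
x = 5.3763 × 10^5 / 1.3672 × 10^5 = 3.93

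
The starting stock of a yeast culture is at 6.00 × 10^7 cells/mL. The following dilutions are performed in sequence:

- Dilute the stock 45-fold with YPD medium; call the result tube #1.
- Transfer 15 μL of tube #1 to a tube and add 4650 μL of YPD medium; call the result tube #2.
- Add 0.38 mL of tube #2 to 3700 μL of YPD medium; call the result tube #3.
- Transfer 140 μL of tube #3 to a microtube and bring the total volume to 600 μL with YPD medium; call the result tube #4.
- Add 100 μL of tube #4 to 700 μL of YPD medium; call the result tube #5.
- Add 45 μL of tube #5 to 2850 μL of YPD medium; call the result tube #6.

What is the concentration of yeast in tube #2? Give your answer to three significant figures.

4.29 × 10^3 cells/mL

Step 1: 45-fold → factor 45
Step 2: 15 μL + 4650 μL = 4665 μL total → factor 4665/15 = 311
Dilution factor through tube #2 = 45 × 311 = 13995
[tube #2] = 6.00 × 10^7 cells/mL / 13995 = 4.29 × 10^3 cells/mL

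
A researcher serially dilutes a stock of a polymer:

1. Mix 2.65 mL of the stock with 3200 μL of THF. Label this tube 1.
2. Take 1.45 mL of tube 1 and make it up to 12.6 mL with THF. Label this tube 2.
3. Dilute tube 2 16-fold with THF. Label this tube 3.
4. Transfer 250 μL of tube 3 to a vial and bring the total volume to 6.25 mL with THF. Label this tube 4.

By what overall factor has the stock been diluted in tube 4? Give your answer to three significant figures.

7.67 × 10^3

Step 1: 2.65 mL + 3200 μL = 5.85 mL total → factor 5.85/2.65 = 2.2075
Step 2: 1.45 mL brought to 12.6 mL → factor 12.6/1.45 = 8.6897
Step 3: 16-fold → factor 16
Step 4: 250 μL brought to 6.25 mL → factor 6250/250 = 25
Overall dilution factor = 2.2075 × 8.6897 × 16 × 25 = 7673.1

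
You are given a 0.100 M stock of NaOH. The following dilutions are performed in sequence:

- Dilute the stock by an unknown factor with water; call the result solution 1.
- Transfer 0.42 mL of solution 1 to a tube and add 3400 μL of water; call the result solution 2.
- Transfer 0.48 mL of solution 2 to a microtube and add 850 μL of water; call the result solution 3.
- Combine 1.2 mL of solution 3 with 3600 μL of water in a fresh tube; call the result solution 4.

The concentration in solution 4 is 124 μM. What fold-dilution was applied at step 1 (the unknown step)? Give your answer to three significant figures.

8.00-fold

Step 1: unknown factor x
Step 2: 0.42 mL + 3400 μL = 3.82 mL total → factor 3.82/0.42 = 9.0952
Step 3: 0.48 mL + 850 μL = 1.33 mL total → factor 1.33/0.48 = 2.7708
Step 4: 1.2 mL + 3600 μL = 4.8 mL total → factor 4.8/1.2 = 4
Product of known-step factors = 100.81
Overall factor = 0.100 M / (124 μM) = 806.45
x = 806.45 / 100.81 = 8.00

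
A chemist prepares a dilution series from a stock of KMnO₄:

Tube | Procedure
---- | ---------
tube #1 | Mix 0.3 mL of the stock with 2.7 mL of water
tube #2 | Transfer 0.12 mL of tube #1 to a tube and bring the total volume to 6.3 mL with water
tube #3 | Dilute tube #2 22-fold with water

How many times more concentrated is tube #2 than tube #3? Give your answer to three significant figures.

22.0

Step 1: 0.3 mL + 2.7 mL = 3 mL total → factor 3/0.3 = 10
Step 2: 0.12 mL brought to 6.3 mL → factor 6.3/0.12 = 52.5
Step 3: 22-fold → factor 22
Dilution factor to tube #2 = 525; to tube #3 = 11550
[tube #2]/[tube #3] = (factor to tube #3)/(factor to tube #2) = 11550/525 = 22.0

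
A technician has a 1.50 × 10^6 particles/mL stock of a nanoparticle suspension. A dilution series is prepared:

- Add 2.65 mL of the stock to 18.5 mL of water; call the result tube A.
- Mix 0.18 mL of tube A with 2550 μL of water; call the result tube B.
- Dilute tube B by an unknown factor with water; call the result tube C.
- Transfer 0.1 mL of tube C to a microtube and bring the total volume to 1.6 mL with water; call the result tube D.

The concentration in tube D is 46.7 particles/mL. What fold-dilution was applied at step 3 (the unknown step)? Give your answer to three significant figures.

Step 1: 2.65 mL + 18.5 mL = 21.15 mL total → factor 21.15/2.65 = 7.9811
Step 2: 0.18 mL + 2550 μL = 2.73 mL total → factor 2.73/0.18 = 15.167
Step 3: unknown factor x
Step 4: 0.1 mL brought to 1.6 mL → factor 1.6/0.1 = 16
Product of known-step factors = 1936.8
Overall factor = 1.50 × 10^6 particles/mL / (46.7 particles/mL) = 32120
x = 32120 / 1936.8 = 16.6

16.6-fold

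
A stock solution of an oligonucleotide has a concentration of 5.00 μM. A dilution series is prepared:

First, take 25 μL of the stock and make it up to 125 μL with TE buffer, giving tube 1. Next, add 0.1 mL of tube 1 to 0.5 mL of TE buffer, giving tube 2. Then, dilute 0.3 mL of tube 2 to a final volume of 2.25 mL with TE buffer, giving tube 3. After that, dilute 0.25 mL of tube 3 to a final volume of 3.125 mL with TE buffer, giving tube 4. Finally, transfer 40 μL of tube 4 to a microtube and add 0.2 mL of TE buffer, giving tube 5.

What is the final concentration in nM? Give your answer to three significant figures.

Step 1: 25 μL brought to 125 μL → factor 125/25 = 5
Step 2: 0.1 mL + 0.5 mL = 0.6 mL total → factor 0.6/0.1 = 6
Step 3: 0.3 mL brought to 2.25 mL → factor 2.25/0.3 = 7.5
Step 4: 0.25 mL brought to 3.125 mL → factor 3.125/0.25 = 12.5
Step 5: 40 μL + 0.2 mL = 240 μL total → factor 240/40 = 6
Overall dilution factor = 5 × 6 × 7.5 × 12.5 × 6 = 16875
Final = 5.00 μM / 16875 = 0.0002963 μM = 0.296 nM

0.296 nM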